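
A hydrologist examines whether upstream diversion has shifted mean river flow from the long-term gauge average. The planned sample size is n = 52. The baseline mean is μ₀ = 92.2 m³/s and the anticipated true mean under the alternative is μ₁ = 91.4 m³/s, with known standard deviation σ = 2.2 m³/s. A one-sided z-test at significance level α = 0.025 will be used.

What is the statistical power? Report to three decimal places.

Standardized effect: d = |μ₁ − μ₀| / σ = |91.4 − 92.2| / 2.2 = 0.3636
Noncentrality parameter: δ = d·√n = 0.3636 × √52 = 2.6222
Critical value for a one-sided test at α = 0.025: z_α = 1.960.
Power = Φ(δ − 1.960) = Φ(0.662) = 0.7461.

Power ≈ 0.746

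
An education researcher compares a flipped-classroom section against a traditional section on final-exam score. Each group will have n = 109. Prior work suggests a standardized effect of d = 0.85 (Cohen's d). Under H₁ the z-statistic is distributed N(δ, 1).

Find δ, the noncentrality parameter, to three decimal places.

δ ≈ 6.275

δ = d·√(n/2) = 0.85 × √(109/2) = 6.2750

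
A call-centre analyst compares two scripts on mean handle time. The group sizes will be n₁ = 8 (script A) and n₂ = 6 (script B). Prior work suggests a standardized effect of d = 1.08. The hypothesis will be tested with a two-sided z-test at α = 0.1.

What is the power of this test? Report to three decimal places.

Power ≈ 0.639

Noncentrality parameter: δ = d / √(1/n₁ + 1/n₂) = 1.08 / √(1/8 + 1/6) = 1.9998
Critical value for a two-sided test at α = 0.1: z_{α/2} = 1.645.
Power = Φ(δ − 1.645) + Φ(−δ − 1.645) = Φ(0.355) + Φ(-3.645) = 0.6387 + 0.0001 = 0.6388.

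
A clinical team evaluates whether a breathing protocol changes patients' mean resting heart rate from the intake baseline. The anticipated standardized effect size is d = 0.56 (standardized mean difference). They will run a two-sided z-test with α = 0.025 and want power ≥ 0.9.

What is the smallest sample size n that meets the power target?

For power 0.9 need Φ(δ − z_{0.0125}) = 0.9, so δ = z_{0.0125} + z_{0.10} = 2.241 + 1.282 = 3.523.
(For δ > 0 the lower-tail rejection region contributes negligibly to power, so the one-term inversion is standard.)
δ = d·√n ⇒ n = (δ/d)² = (3.523 / 0.56)² = 39.58.
Round up to the next whole unit.

n = 40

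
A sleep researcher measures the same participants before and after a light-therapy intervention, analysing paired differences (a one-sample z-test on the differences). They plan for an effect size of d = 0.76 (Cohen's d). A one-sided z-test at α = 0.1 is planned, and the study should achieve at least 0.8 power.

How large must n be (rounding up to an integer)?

Set Φ(δ − 1.282) = 0.8; then δ − 1.282 = Φ⁻¹(0.8) = 0.842, giving δ = 2.123.
δ = d·√n ⇒ n = (δ/d)² = (2.123 / 0.76)² = 7.80.
Round up to the next whole unit.

n = 8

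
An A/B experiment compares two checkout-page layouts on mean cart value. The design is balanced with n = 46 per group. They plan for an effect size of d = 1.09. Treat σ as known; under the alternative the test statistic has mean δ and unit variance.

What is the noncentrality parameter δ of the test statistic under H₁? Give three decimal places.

δ ≈ 5.227

δ = d·√(n/2) = 1.09 × √(46/2) = 5.2275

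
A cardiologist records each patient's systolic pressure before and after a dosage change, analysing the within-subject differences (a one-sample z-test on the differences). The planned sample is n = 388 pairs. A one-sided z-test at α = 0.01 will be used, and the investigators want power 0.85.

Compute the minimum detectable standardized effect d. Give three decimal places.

Need Φ(δ − 2.326) = 0.85, so δ = 2.326 + 1.036 = 3.363.
δ = d·√n ⇒ d = δ/√n = 3.363/√388 = 0.1707.

d ≈ 0.171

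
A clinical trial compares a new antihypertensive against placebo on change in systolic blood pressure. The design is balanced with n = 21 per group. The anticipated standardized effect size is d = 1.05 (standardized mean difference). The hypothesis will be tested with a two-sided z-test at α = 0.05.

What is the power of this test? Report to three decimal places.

Noncentrality parameter: δ = d·√(n/2) = 1.05 × √(21/2) = 3.4024
Critical value for a two-sided test at α = 0.05: z_{α/2} = 1.960.
Power = Φ(δ − 1.960) + Φ(−δ − 1.960) = Φ(1.442) + Φ(-5.362) = 0.9254 + 0.0000 = 0.9254.

Power ≈ 0.925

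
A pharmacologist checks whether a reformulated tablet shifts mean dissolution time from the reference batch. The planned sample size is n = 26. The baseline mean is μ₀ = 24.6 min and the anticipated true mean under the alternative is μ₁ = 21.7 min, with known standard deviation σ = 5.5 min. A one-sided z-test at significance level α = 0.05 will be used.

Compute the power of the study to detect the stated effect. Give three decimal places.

Standardized effect: d = |μ₁ − μ₀| / σ = |21.7 − 24.6| / 5.5 = 0.5273
Noncentrality parameter: δ = d·√n = 0.5273 × √26 = 2.6886
Critical value for a one-sided test at α = 0.05: z_α = 1.645.
Power = Φ(δ − 1.645) = Φ(1.044) = 0.8517.

Power ≈ 0.852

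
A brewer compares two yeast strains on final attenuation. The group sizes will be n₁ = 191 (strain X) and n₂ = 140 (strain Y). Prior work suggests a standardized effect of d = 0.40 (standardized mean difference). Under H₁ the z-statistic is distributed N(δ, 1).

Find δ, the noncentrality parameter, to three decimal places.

δ ≈ 3.595

The noncentrality parameter scales effect size by the design's sample-size factor: δ = d / √(1/n₁ + 1/n₂) = 0.40 / √(1/191 + 1/140) = 3.5952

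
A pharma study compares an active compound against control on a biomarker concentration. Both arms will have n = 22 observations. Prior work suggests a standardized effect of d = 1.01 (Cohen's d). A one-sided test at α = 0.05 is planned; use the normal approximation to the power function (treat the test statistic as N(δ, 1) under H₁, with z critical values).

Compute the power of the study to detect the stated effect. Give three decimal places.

Noncentrality parameter: δ = d·√(n/2) = 1.01 × √(22/2) = 3.3498
One-sided α = 0.05 → critical value z_{0.05} = 1.645.
Power = Φ(δ − 1.645) = Φ(1.705) = 0.9559.

Power ≈ 0.956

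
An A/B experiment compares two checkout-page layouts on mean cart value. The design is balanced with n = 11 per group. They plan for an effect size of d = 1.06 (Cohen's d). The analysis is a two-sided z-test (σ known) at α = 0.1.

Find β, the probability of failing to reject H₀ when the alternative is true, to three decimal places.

Noncentrality parameter: δ = d·√(n/2) = 1.06 × √(11/2) = 2.4859
Critical value for a two-sided test at α = 0.1: z_{α/2} = 1.645.
Power = Φ(δ − 1.645) + Φ(−δ − 1.645) = Φ(0.841) + Φ(-4.131) = 0.7998 + 0.0000 = 0.7999.
Type II error: β = 1 − power = 1 − 0.7999 = 0.2001.

β ≈ 0.200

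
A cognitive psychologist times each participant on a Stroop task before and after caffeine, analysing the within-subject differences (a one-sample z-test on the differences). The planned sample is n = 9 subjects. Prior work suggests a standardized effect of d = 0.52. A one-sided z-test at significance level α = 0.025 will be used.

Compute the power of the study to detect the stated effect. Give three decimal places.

Power ≈ 0.345

Noncentrality parameter: λ = d·√n = 0.52 × √9 = 1.5600
One-sided α = 0.025 → critical value z_{0.025} = 1.960.
Power = P(Z > 1.960 − λ) = Φ(-0.400) = 0.3446.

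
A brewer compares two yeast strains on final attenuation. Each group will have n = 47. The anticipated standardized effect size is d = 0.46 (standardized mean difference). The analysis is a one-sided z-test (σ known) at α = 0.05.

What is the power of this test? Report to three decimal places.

Power ≈ 0.721

Noncentrality parameter: δ = d·√(n/2) = 0.46 × √(47/2) = 2.2299
Critical value for a one-sided test at α = 0.05: z_α = 1.645.
Power = P(Z > 1.645 − δ) = Φ(0.585) = 0.7208.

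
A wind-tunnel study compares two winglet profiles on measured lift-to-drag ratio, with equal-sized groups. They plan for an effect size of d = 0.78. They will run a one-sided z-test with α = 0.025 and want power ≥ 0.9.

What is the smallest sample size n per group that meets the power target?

For power 0.9 need Φ(δ − z_{0.025}) = 0.9, so δ = z_{0.025} + z_{0.10} = 1.960 + 1.282 = 3.242.
δ = d·√(n/2) ⇒ n = 2(δ/d)² = 2 × (3.242 / 0.78)² = 34.54.
Rounding up, n = 35 per group.

n = 35 per group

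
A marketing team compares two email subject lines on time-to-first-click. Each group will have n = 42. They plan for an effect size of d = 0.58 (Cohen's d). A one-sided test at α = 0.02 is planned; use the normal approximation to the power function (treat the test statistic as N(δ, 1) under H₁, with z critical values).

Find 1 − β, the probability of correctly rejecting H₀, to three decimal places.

Power ≈ 0.727

Noncentrality parameter: δ = d·√(n/2) = 0.58 × √(42/2) = 2.6579
One-sided α = 0.02 → critical value z_{0.02} = 2.054.
Power = Φ(δ − 2.054) = Φ(0.604) = 0.7271.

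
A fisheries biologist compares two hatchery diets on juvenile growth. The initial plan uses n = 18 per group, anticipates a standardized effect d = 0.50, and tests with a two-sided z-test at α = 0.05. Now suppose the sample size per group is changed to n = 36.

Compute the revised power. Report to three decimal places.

With n = 36 per group: δ = d·√(n/2) = 0.50 × √(36/2) = 2.1213. Critical value z_{0.025} = 1.960.
Revised power = Φ(δ − 1.960) + Φ(−δ − 1.960) = Φ(0.161) + Φ(-4.081) = 0.5641 + 0.0000 = 0.5641.

Power ≈ 0.564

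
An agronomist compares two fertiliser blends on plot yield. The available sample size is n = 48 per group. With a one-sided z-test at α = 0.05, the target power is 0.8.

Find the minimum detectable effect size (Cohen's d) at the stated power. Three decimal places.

Need Φ(δ − 1.645) = 0.8, so δ = 1.645 + 0.842 = 2.486.
δ = d·√(n/2) ⇒ d = δ/√(n/2) = 2.486/√(48/2) = 0.5075.

d ≈ 0.508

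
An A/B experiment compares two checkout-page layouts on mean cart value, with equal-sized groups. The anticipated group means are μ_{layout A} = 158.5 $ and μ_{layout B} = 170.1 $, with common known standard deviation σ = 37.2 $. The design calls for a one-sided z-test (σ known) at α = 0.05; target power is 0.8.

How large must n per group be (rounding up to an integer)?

n = 128 per group

Standardized effect: d = |μ_{layout A} − μ_{layout B}| / σ = |158.5 − 170.1| / 37.2 = 0.3118
For power 0.8 need Φ(δ − z_{0.05}) = 0.8, so δ = z_{0.05} + z_{0.20} = 1.645 + 0.842 = 2.486.
δ = d·√(n/2) ⇒ n = 2(δ/d)² = 2 × (2.486 / 0.3118)² = 127.17.
Round up to the next whole unit.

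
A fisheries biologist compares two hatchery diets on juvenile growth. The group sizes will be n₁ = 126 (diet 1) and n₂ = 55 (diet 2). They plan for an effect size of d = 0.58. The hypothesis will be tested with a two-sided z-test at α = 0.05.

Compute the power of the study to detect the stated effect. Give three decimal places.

Power ≈ 0.948

Noncentrality parameter: δ = d / √(1/n₁ + 1/n₂) = 0.58 / √(1/126 + 1/55) = 3.5889
Two-sided α = 0.05 → critical value z_{0.025} = 1.960.
Power = Φ(δ − 1.960) + Φ(−δ − 1.960) = Φ(1.629) + Φ(-5.549) = 0.9483 + 0.0000 = 0.9483.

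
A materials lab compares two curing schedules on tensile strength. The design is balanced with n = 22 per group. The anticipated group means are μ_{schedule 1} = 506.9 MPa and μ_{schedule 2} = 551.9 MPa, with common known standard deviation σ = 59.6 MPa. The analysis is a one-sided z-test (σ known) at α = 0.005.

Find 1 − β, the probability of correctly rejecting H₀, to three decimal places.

Power ≈ 0.471

Standardized effect: d = |μ_{schedule 1} − μ_{schedule 2}| / σ = |506.9 − 551.9| / 59.6 = 0.7550
Noncentrality parameter: δ = d·√(n/2) = 0.7550 × √(22/2) = 2.5042
One-sided α = 0.005 → critical value z_{0.005} = 2.576.
Power = P(Z > 2.576 − δ) = Φ(-0.072) = 0.4714.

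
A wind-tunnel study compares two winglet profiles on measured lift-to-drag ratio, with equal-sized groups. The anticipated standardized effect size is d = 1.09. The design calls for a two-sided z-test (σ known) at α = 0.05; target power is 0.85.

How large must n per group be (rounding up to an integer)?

For power 0.85 need Φ(δ − z_{0.025}) = 0.85, so δ = z_{0.025} + z_{0.15} = 1.960 + 1.036 = 2.996.
(The Φ(−δ − z_{α/2}) term is vanishingly small for δ > 0 and is dropped in the standard sample-size formula.)
δ = d·√(n/2) ⇒ n = 2(δ/d)² = 2 × (2.996 / 1.09)² = 15.11.
Round up to the next whole unit.

n = 16 per group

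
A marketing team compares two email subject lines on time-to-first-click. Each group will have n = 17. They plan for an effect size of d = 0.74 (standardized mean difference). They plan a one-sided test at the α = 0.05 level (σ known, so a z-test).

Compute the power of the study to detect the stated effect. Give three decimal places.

Power ≈ 0.696

Noncentrality parameter: δ = d·√(n/2) = 0.74 × √(17/2) = 2.1575
One-sided α = 0.05 → critical value z_{0.05} = 1.645.
Power = Φ(δ − 1.645) = Φ(0.513) = 0.6959.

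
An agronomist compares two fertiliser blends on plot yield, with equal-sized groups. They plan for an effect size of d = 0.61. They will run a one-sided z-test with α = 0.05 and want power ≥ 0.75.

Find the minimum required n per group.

n = 29 per group

Set Φ(δ − 1.645) = 0.75; then δ − 1.645 = Φ⁻¹(0.75) = 0.674, giving δ = 2.319.
δ = d·√(n/2) ⇒ n = 2(δ/d)² = 2 × (2.319 / 0.61)² = 28.91.
Rounding up, n = 29 per group.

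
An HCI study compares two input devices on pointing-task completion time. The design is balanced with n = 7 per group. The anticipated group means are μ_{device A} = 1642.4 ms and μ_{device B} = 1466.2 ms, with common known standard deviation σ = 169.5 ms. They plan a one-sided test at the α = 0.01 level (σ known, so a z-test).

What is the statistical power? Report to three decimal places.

Standardized effect: d = |μ_{device A} − μ_{device B}| / σ = |1642.4 − 1466.2| / 169.5 = 1.0395
Noncentrality parameter: δ = d·√(n/2) = 1.0395 × √(7/2) = 1.9448
One-sided α = 0.01 → critical value z_{0.01} = 2.326.
Power = Φ(δ − 2.326) = Φ(-0.382) = 0.3514.

Power ≈ 0.351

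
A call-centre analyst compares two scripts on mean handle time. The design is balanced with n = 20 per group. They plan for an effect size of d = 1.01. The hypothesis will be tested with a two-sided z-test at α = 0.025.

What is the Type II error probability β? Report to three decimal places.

β ≈ 0.170

Noncentrality parameter: δ = d·√(n/2) = 1.01 × √(20/2) = 3.1939
Critical value for a two-sided test at α = 0.025: z_{α/2} = 2.241.
Power = Φ(δ − 2.241) + Φ(−δ − 2.241) = Φ(0.952) + Φ(-5.435) = 0.8296 + 0.0000 = 0.8296.
Type II error: β = 1 − power = 1 − 0.8296 = 0.1704.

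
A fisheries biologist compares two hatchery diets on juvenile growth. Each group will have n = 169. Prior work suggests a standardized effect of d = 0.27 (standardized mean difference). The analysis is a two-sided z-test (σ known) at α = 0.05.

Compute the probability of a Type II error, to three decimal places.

Noncentrality parameter: δ = d·√(n/2) = 0.27 × √(169/2) = 2.4819
Two-sided α = 0.05 → critical value z_{0.025} = 1.960.
Power = Φ(δ − 1.960) + Φ(−δ − 1.960) = Φ(0.522) + Φ(-4.442) = 0.6992 + 0.0000 = 0.6992.
Type II error: β = 1 − power = 1 − 0.6992 = 0.3008.

β ≈ 0.301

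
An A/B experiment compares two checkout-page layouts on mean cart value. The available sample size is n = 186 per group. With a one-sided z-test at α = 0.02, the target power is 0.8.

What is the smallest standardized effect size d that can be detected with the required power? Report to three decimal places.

d ≈ 0.300

Required noncentrality: δ = z_{0.02} + z_{0.20} = 2.054 + 0.842 = 2.895.
δ = d·√(n/2) ⇒ d = δ/√(n/2) = 2.895/√(186/2) = 0.3002.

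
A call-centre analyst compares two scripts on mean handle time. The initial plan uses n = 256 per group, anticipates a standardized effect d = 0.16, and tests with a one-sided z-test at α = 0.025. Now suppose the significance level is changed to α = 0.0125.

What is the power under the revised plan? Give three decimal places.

Power ≈ 0.333

δ = d·√(n/2) = 0.16 × √(256/2) = 1.8102 (unchanged). New critical value: z_{0.0125} = 2.241.
Revised power = P(Z > 2.241 − δ) = Φ(-0.431) = 0.3332.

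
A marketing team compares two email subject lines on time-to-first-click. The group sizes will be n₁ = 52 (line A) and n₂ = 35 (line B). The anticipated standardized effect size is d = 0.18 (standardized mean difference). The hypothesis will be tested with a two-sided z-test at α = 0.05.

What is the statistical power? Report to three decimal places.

Power ≈ 0.131

Noncentrality parameter: λ = d / √(1/n₁ + 1/n₂) = 0.18 / √(1/52 + 1/35) = 0.8233
Two-sided α = 0.05 → critical value z_{0.025} = 1.960.
Power = Φ(λ − 1.960) + Φ(−λ − 1.960) = Φ(-1.137) + Φ(-2.783) = 0.1278 + 0.0027 = 0.1305.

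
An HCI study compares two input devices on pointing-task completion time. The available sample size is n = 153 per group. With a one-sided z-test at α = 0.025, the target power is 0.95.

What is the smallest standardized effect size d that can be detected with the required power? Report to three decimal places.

Required noncentrality: δ = z_{0.025} + z_{0.05} = 1.960 + 1.645 = 3.605.
δ = d·√(n/2) ⇒ d = δ/√(n/2) = 3.605/√(153/2) = 0.4121.

d ≈ 0.412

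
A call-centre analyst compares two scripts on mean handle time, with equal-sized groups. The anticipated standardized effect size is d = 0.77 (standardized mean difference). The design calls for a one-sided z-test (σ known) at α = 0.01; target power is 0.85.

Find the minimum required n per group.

n = 39 per group

For power 0.85 need Φ(δ − z_{0.01}) = 0.85, so δ = z_{0.01} + z_{0.15} = 2.326 + 1.036 = 3.363.
δ = d·√(n/2) ⇒ n = 2(δ/d)² = 2 × (3.363 / 0.77)² = 38.15.
Round up to the next whole unit.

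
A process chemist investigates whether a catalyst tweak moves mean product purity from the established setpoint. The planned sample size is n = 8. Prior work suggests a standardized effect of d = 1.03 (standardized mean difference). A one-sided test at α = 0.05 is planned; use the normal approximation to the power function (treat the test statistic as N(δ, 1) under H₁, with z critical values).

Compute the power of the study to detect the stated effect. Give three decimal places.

Noncentrality parameter: δ = d·√n = 1.03 × √8 = 2.9133
Critical value for a one-sided test at α = 0.05: z_α = 1.645.
Power = Φ(δ − 1.645) = Φ(1.268) = 0.8977.

Power ≈ 0.898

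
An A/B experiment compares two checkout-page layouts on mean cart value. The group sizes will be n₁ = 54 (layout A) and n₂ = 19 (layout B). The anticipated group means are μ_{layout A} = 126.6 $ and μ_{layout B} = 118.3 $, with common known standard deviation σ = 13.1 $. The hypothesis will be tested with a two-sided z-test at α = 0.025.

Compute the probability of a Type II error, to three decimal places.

β ≈ 0.447

Standardized effect: d = |μ_{layout A} − μ_{layout B}| / σ = |126.6 − 118.3| / 13.1 = 0.6336
Noncentrality parameter: λ = d / √(1/n₁ + 1/n₂) = 0.6336 / √(1/54 + 1/19) = 2.3753
Two-sided α = 0.025 → critical value z_{0.0125} = 2.241.
Power = Φ(λ − 2.241) + Φ(−λ − 2.241) = Φ(0.134) + Φ(-4.617) = 0.5533 + 0.0000 = 0.5533.
Type II error: β = 1 − power = 1 − 0.5533 = 0.4467.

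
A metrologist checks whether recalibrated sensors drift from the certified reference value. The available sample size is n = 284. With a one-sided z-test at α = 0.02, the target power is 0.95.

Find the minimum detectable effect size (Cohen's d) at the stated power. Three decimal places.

d ≈ 0.219

Need Φ(δ − 2.054) = 0.95, so δ = 2.054 + 1.645 = 3.699.
δ = d·√n ⇒ d = δ/√n = 3.699/√284 = 0.2195.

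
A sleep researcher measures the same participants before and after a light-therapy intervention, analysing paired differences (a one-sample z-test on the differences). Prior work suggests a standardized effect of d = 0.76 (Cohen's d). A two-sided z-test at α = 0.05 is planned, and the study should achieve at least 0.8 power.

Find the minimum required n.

n = 14

Set Φ(δ − 1.960) = 0.8; then δ − 1.960 = Φ⁻¹(0.8) = 0.842, giving δ = 2.802.
(Ignoring the negligible lower-tail rejection probability gives the usual closed-form inversion.)
δ = d·√n ⇒ n = (δ/d)² = (2.802 / 0.76)² = 13.59.
Round up to the next whole unit.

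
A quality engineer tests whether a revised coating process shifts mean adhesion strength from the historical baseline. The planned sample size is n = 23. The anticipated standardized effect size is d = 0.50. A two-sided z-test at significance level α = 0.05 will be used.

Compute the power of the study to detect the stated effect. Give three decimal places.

Power ≈ 0.669

Noncentrality parameter: δ = d·√n = 0.50 × √23 = 2.3979
Two-sided α = 0.05 → critical value z_{0.025} = 1.960.
Power = Φ(δ − 1.960) + Φ(−δ − 1.960) = Φ(0.438) + Φ(-4.358) = 0.6693 + 0.0000 = 0.6693.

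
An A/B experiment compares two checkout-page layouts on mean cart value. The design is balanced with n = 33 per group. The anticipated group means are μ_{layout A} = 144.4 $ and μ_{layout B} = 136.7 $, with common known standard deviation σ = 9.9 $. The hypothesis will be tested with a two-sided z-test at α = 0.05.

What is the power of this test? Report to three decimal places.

Standardized effect: d = |μ_{layout A} − μ_{layout B}| / σ = |144.4 − 136.7| / 9.9 = 0.7778
Noncentrality parameter: δ = d·√(n/2) = 0.7778 × √(33/2) = 3.1593
Critical value for a two-sided test at α = 0.05: z_{α/2} = 1.960.
Power = Φ(δ − 1.960) + Φ(−δ − 1.960) = Φ(1.199) + Φ(-5.119) = 0.8848 + 0.0000 = 0.8848.

Power ≈ 0.885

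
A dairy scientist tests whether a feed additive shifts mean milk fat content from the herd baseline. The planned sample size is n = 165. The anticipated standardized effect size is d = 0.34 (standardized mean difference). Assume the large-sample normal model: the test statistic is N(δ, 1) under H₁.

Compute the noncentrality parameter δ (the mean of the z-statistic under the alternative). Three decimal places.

δ ≈ 4.367

The noncentrality parameter scales effect size by the design's sample-size factor: δ = d·√n = 0.34 × √165 = 4.3674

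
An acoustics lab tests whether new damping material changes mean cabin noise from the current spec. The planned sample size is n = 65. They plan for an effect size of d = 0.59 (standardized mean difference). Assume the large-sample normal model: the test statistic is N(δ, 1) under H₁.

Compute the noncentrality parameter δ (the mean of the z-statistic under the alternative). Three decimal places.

δ ≈ 4.757

The noncentrality parameter scales effect size by the design's sample-size factor: δ = d·√n = 0.59 × √65 = 4.7567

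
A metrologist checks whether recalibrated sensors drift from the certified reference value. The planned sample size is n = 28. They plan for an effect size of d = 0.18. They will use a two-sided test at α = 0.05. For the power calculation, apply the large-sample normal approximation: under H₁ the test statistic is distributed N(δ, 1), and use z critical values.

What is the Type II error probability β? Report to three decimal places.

Noncentrality parameter: δ = d·√n = 0.18 × √28 = 0.9525
Critical value for a two-sided test at α = 0.05: z_{α/2} = 1.960.
Power = Φ(δ − 1.960) + Φ(−δ − 1.960) = Φ(-1.007) + Φ(-2.912) = 0.1568 + 0.0018 = 0.1586.
Type II error: β = 1 − power = 1 − 0.1586 = 0.8414.

β ≈ 0.841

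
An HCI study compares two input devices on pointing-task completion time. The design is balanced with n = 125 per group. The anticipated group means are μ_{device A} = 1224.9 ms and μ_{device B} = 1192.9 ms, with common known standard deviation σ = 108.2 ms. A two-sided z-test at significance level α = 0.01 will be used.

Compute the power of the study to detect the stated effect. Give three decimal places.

Power ≈ 0.406

Standardized effect: d = |μ_{device A} − μ_{device B}| / σ = |1224.9 − 1192.9| / 108.2 = 0.2957
Noncentrality parameter: δ = d·√(n/2) = 0.2957 × √(125/2) = 2.3381
Critical value for a two-sided test at α = 0.01: z_{α/2} = 2.576.
Power = Φ(δ − 2.576) + Φ(−δ − 2.576) = Φ(-0.238) + Φ(-4.914) = 0.4060 + 0.0000 = 0.4060.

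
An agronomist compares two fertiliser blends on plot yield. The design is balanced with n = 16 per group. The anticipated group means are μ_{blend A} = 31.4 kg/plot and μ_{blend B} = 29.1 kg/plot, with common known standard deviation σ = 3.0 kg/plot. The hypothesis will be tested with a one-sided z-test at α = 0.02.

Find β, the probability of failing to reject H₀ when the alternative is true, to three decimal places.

Standardized effect: d = |μ_{blend A} − μ_{blend B}| / σ = |31.4 − 29.1| / 3.0 = 0.7667
Noncentrality parameter: δ = d·√(n/2) = 0.7667 × √(16/2) = 2.1685
One-sided α = 0.02 → critical value z_{0.02} = 2.054.
Power = Φ(δ − 2.054) = Φ(0.115) = 0.5457.
Type II error: β = 1 − power = 1 − 0.5457 = 0.4543.

β ≈ 0.454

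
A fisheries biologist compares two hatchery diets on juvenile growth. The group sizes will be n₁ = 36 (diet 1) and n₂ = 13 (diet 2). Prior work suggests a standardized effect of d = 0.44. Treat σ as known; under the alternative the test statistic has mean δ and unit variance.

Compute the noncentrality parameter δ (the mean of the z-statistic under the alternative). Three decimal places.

δ ≈ 1.360

The noncentrality parameter scales effect size by the design's sample-size factor: δ = d / √(1/n₁ + 1/n₂) = 0.44 / √(1/36 + 1/13) = 1.3598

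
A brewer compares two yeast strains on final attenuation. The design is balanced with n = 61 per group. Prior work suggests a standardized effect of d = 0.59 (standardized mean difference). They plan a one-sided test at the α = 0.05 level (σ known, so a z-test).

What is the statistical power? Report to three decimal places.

Noncentrality parameter: δ = d·√(n/2) = 0.59 × √(61/2) = 3.2584
One-sided α = 0.05 → critical value z_{0.05} = 1.645.
Power = P(Z > 1.645 − δ) = Φ(1.614) = 0.9467.

Power ≈ 0.947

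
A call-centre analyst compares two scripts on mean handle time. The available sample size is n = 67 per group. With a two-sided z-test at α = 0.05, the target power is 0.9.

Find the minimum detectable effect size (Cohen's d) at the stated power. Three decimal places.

Need Φ(δ − 1.960) = 0.9, so δ = 1.960 + 1.282 = 3.242.
(The second rejection-region term Φ(−δ − z_{α/2}) is negligible and dropped.)
δ = d·√(n/2) ⇒ d = δ/√(n/2) = 3.242/√(67/2) = 0.5600.

d ≈ 0.560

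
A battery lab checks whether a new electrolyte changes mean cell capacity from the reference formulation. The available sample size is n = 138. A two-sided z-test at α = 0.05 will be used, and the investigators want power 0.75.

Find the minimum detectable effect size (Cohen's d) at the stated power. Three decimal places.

Need Φ(δ − 1.960) = 0.75, so δ = 1.960 + 0.674 = 2.634.
(Lower-tail contribution to power is negligible for δ > 0.)
δ = d·√n ⇒ d = δ/√n = 2.634/√138 = 0.2243.

d ≈ 0.224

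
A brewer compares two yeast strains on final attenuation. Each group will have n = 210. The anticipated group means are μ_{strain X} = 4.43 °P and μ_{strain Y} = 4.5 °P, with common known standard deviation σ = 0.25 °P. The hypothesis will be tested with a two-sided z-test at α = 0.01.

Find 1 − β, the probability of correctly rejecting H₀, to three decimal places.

Standardized effect: d = |μ_{strain X} − μ_{strain Y}| / σ = |4.43 − 4.5| / 0.25 = 0.2800
Noncentrality parameter: δ = d·√(n/2) = 0.2800 × √(210/2) = 2.8691
Critical value for a two-sided test at α = 0.01: z_{α/2} = 2.576.
Power = Φ(δ − 2.576) + Φ(−δ − 2.576) = Φ(0.293) + Φ(-5.445) = 0.6154 + 0.0000 = 0.6154.

Power ≈ 0.615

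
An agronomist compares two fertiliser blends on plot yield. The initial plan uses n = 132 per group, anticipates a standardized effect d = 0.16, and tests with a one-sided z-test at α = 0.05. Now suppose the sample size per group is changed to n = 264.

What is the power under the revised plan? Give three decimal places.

With n = 264 per group: δ = d·√(n/2) = 0.16 × √(264/2) = 1.8383. Critical value z_{0.05} = 1.645.
Revised power = Φ(δ − 1.645) = Φ(0.193) = 0.5767.

Power ≈ 0.577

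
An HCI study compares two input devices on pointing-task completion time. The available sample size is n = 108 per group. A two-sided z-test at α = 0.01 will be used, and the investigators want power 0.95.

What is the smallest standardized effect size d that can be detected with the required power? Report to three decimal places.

d ≈ 0.574

Required noncentrality: δ = z_{0.005} + z_{0.05} = 2.576 + 1.645 = 4.221.
(Lower-tail contribution to power is negligible for δ > 0.)
δ = d·√(n/2) ⇒ d = δ/√(n/2) = 4.221/√(108/2) = 0.5744.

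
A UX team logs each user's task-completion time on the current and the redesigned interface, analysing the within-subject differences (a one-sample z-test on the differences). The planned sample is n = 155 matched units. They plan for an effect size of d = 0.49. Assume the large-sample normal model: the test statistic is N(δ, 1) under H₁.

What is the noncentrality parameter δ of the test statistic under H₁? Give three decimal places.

δ = d·√n = 0.49 × √155 = 6.1005

δ ≈ 6.100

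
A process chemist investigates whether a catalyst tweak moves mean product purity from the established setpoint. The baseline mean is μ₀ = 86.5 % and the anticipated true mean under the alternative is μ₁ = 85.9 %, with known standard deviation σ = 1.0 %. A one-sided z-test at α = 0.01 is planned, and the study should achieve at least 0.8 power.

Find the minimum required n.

n = 28

Standardized effect: d = |μ₁ − μ₀| / σ = |85.9 − 86.5| / 1.0 = 0.6000
Set Φ(δ − 2.326) = 0.8; then δ − 2.326 = Φ⁻¹(0.8) = 0.842, giving δ = 3.168.
δ = d·√n ⇒ n = (δ/d)² = (3.168 / 0.6000)² = 27.88.
Rounding up, n = 28.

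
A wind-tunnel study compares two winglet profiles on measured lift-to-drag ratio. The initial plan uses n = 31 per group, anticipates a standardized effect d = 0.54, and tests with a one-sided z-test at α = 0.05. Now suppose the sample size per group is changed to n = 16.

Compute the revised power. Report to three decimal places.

Power ≈ 0.453

With n = 16 per group: δ = d·√(n/2) = 0.54 × √(16/2) = 1.5274. Critical value z_{0.05} = 1.645.
Revised power = P(Z > 1.645 − δ) = Φ(-0.118) = 0.4532.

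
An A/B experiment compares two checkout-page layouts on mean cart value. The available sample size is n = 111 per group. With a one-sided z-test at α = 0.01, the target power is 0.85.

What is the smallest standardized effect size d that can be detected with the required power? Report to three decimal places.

d ≈ 0.451

Required noncentrality: δ = z_{0.01} + z_{0.15} = 2.326 + 1.036 = 3.363.
δ = d·√(n/2) ⇒ d = δ/√(n/2) = 3.363/√(111/2) = 0.4514.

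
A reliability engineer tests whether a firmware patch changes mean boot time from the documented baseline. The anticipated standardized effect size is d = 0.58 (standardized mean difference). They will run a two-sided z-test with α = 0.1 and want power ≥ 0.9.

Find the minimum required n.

For power 0.9 need Φ(δ − z_{0.05}) = 0.9, so δ = z_{0.05} + z_{0.10} = 1.645 + 1.282 = 2.926.
(The Φ(−δ − z_{α/2}) term is vanishingly small for δ > 0 and is dropped in the standard sample-size formula.)
δ = d·√n ⇒ n = (δ/d)² = (2.926 / 0.58)² = 25.46.
Round up to the next whole unit.

n = 26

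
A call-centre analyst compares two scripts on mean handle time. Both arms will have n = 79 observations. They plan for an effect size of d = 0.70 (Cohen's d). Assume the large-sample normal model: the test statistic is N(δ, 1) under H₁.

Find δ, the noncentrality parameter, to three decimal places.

δ ≈ 4.399

The noncentrality parameter scales effect size by the design's sample-size factor: δ = d·√(n/2) = 0.70 × √(79/2) = 4.3994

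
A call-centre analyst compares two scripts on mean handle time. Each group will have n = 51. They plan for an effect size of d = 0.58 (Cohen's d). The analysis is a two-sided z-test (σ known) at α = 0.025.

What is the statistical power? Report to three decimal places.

Noncentrality parameter: δ = d·√(n/2) = 0.58 × √(51/2) = 2.9289
Critical value for a two-sided test at α = 0.025: z_{α/2} = 2.241.
Power = Φ(δ − 2.241) + Φ(−δ − 2.241) = Φ(0.687) + Φ(-5.170) = 0.7541 + 0.0000 = 0.7541.

Power ≈ 0.754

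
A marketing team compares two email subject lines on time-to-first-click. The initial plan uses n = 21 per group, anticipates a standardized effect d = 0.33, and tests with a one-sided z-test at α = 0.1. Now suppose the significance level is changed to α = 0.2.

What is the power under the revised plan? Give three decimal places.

δ = d·√(n/2) = 0.33 × √(21/2) = 1.0693 (unchanged). New critical value: z_{0.2} = 0.842.
Revised power = Φ(δ − 0.842) = Φ(0.228) = 0.5901.

Power ≈ 0.590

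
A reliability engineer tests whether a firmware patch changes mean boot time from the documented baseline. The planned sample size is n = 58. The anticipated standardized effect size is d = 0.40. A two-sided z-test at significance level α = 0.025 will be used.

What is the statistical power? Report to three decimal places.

Power ≈ 0.790

Noncentrality parameter: δ = d·√n = 0.40 × √58 = 3.0463
Critical value for a two-sided test at α = 0.025: z_{α/2} = 2.241.
Power = Φ(δ − 2.241) + Φ(−δ − 2.241) = Φ(0.805) + Φ(-5.288) = 0.7896 + 0.0000 = 0.7896.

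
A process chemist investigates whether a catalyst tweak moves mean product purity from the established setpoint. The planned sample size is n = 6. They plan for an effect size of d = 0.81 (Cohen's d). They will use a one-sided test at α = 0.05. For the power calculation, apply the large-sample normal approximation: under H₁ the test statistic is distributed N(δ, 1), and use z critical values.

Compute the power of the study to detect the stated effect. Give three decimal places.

Noncentrality parameter: δ = d·√n = 0.81 × √6 = 1.9841
Critical value for a one-sided test at α = 0.05: z_α = 1.645.
Power = Φ(δ − 1.645) = Φ(0.339) = 0.6328.

Power ≈ 0.633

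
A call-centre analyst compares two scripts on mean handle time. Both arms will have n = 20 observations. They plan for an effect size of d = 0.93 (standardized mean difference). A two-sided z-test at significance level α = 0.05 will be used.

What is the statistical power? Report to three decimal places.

Noncentrality parameter: δ = d·√(n/2) = 0.93 × √(20/2) = 2.9409
Two-sided α = 0.05 → critical value z_{0.025} = 1.960.
Power = Φ(δ − 1.960) + Φ(−δ − 1.960) = Φ(0.981) + Φ(-4.901) = 0.8367 + 0.0000 = 0.8367.

Power ≈ 0.837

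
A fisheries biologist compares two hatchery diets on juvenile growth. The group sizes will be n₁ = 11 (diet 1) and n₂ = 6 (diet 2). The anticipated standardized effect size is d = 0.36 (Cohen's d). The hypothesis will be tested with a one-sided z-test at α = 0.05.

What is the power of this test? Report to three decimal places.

Power ≈ 0.175

Noncentrality parameter: δ = d / √(1/n₁ + 1/n₂) = 0.36 / √(1/11 + 1/6) = 0.7093
Critical value for a one-sided test at α = 0.05: z_α = 1.645.
Power = P(Z > 1.645 − δ) = Φ(-0.936) = 0.1748.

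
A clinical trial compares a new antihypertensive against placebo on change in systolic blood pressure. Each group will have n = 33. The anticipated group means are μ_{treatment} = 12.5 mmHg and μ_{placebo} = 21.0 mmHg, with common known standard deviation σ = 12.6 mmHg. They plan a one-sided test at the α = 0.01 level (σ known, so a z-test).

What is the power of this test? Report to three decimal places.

Power ≈ 0.661

Standardized effect: d = |μ_{treatment} − μ_{placebo}| / σ = |12.5 − 21.0| / 12.6 = 0.6746
Noncentrality parameter: δ = d·√(n/2) = 0.6746 × √(33/2) = 2.7403
Critical value for a one-sided test at α = 0.01: z_α = 2.326.
Power = Φ(δ − 2.326) = Φ(0.414) = 0.6605.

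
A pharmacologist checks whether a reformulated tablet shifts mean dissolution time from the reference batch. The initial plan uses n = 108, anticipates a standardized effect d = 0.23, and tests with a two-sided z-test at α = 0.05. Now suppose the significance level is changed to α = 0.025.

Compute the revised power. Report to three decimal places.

Power ≈ 0.559

δ = d·√n = 0.23 × √108 = 2.3902 (unchanged). New critical value: z_{0.0125} = 2.241.
Revised power = Φ(δ − 2.241) + Φ(−δ − 2.241) = Φ(0.149) + Φ(-4.632) = 0.5592 + 0.0000 = 0.5592.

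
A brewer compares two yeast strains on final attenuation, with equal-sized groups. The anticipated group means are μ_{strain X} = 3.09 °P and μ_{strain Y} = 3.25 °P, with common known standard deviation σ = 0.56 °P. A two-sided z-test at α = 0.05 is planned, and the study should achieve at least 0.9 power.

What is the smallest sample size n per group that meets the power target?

n = 258 per group

Standardized effect: d = |μ_{strain X} − μ_{strain Y}| / σ = |3.09 − 3.25| / 0.56 = 0.2857
Set Φ(δ − 1.960) = 0.9; then δ − 1.960 = Φ⁻¹(0.9) = 1.282, giving δ = 3.242.
(For δ > 0 the lower-tail rejection region contributes negligibly to power, so the one-term inversion is standard.)
δ = d·√(n/2) ⇒ n = 2(δ/d)² = 2 × (3.242 / 0.2857)² = 257.43.
Round up to the next whole unit.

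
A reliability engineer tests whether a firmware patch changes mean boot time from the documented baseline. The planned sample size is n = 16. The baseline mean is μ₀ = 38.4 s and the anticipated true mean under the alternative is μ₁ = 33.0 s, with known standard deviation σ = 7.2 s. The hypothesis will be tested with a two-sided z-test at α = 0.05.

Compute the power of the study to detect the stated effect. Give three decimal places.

Standardized effect: d = |μ₁ − μ₀| / σ = |33.0 − 38.4| / 7.2 = 0.7500
Noncentrality parameter: δ = d·√n = 0.7500 × √16 = 3.0000
Critical value for a two-sided test at α = 0.05: z_{α/2} = 1.960.
Power = Φ(δ − 1.960) + Φ(−δ − 1.960) = Φ(1.040) + Φ(-4.960) = 0.8508 + 0.0000 = 0.8508.

Power ≈ 0.851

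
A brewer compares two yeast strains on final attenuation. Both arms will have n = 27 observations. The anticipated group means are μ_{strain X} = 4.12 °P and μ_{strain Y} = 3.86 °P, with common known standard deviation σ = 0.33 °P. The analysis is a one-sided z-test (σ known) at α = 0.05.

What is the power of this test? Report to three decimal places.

Standardized effect: d = |μ_{strain X} − μ_{strain Y}| / σ = |4.12 − 3.86| / 0.33 = 0.7879
Noncentrality parameter: λ = d·√(n/2) = 0.7879 × √(27/2) = 2.8949
One-sided α = 0.05 → critical value z_{0.05} = 1.645.
Power = P(Z > 1.645 − λ) = Φ(1.250) = 0.8943.

Power ≈ 0.894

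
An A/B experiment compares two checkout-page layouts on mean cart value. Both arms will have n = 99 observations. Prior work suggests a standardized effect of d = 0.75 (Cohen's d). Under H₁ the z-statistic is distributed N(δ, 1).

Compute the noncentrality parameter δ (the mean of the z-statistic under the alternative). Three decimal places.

The noncentrality parameter scales effect size by the design's sample-size factor: δ = d·√(n/2) = 0.75 × √(99/2) = 5.2767

δ ≈ 5.277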